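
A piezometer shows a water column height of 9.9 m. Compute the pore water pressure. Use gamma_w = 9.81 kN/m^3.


Using u = gamma_w * h_w
u = 9.81 * 9.9
u = 97.12 kPa


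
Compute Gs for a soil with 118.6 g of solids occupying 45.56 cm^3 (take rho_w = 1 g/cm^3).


Result: 2.603

Derivation:
Using Gs = m_s / (V_s * rho_w)
Since rho_w = 1 g/cm^3:
Gs = 118.6 / 45.56
Gs = 2.603


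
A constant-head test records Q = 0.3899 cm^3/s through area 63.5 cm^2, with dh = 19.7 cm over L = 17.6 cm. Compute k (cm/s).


Result: 0.005486 cm/s

Derivation:
Compute hydraulic gradient:
i = dh / L = 19.7 / 17.6 = 1.11932
Then apply Darcy's law:
k = Q / (A * i)
k = 0.3899 / (63.5 * 1.11932)
k = 0.3899 / 71.0767
k = 0.005486 cm/s


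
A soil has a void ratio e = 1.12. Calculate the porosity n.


Using the relation n = e / (1 + e)
n = 1.12 / (1 + 1.12)
n = 1.12 / 2.12
n = 0.5283


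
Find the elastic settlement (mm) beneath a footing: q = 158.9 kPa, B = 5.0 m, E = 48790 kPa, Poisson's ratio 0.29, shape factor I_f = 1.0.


Using Se = q * B * (1 - nu^2) * I_f / E
1 - nu^2 = 1 - 0.29^2 = 0.9159
Se = 158.9 * 5.0 * 0.9159 * 1.0 / 48790
Se = 0.014915 m
Convert to mm: Se = 0.014915 * 1000 = 14.915 mm


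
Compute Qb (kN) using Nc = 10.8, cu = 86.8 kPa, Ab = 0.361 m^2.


Using Qb = Nc * cu * Ab
Qb = 10.8 * 86.8 * 0.361
Qb = 338.42 kN


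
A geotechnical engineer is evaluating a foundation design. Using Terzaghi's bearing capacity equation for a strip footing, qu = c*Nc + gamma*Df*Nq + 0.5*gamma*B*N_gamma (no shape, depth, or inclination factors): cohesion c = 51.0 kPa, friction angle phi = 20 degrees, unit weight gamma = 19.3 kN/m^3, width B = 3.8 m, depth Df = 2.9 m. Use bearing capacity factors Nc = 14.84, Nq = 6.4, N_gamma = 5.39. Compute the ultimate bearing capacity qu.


Compute qu = c*Nc + gamma*Df*Nq + 0.5*gamma*B*N_gamma
Term 1: 51.0 * 14.84 = 756.84
Term 2: 19.3 * 2.9 * 6.4 = 358.208
Term 3: 0.5 * 19.3 * 3.8 * 5.39 = 197.6513
qu = 756.84 + 358.208 + 197.6513
qu = 1312.7 kPa


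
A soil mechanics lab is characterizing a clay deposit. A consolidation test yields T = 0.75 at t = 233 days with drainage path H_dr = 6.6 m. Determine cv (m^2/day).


Result: 0.14021 m^2/day

Derivation:
Using cv = T * H_dr^2 / t
H_dr^2 = 6.6^2 = 43.56
cv = 0.75 * 43.56 / 233
cv = 0.14021 m^2/day


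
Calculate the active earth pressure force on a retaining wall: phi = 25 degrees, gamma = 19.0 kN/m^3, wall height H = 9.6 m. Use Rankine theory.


Result: 355.34 kN/m

Derivation:
Compute active earth pressure coefficient:
Ka = tan^2(45 - phi/2) = tan^2(32.5) = 0.405859
Compute active force:
Pa = 0.5 * Ka * gamma * H^2
Pa = 0.5 * 0.405859 * 19.0 * 9.6^2
Pa = 355.34 kN/m


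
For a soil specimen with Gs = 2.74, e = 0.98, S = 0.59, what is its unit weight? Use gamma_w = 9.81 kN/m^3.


Using gamma = gamma_w * (Gs + S*e) / (1 + e)
Numerator: Gs + S*e = 2.74 + 0.59*0.98 = 3.3182
Denominator: 1 + e = 1 + 0.98 = 1.98
gamma = 9.81 * 3.3182 / 1.98
gamma = 16.44 kN/m^3


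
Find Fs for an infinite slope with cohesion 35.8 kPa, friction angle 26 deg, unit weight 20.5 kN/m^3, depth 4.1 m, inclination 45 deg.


Result: 1.34

Derivation:
Using Fs = c / (gamma*H*sin(beta)*cos(beta)) + tan(phi)/tan(beta)
Cohesion contribution = 35.8 / (20.5*4.1*sin(45)*cos(45))
Cohesion contribution = 0.851874
Friction contribution = tan(26)/tan(45) = 0.487733
Fs = 0.851874 + 0.487733
Fs = 1.34


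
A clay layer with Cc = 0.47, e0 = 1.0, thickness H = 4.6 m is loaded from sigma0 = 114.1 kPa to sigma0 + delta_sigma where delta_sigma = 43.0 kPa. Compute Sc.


Using Sc = Cc * H / (1 + e0) * log10((sigma0 + delta_sigma) / sigma0)
Stress ratio = (114.1 + 43.0) / 114.1 = 1.37686
log10(1.37686) = 0.138891
Cc * H / (1 + e0) = 0.47 * 4.6 / (1 + 1.0) = 1.081
Sc = 1.081 * 0.138891
Sc = 0.1501 m


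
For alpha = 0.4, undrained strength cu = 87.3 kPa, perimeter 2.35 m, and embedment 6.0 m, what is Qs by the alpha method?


Result: 492.37 kN

Derivation:
Using Qs = alpha * cu * perimeter * L
Qs = 0.4 * 87.3 * 2.35 * 6.0
Qs = 492.37 kN


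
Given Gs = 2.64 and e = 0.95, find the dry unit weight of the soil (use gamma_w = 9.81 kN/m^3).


Using gamma_d = Gs * gamma_w / (1 + e)
gamma_d = 2.64 * 9.81 / (1 + 0.95)
gamma_d = 2.64 * 9.81 / 1.95
gamma_d = 13.281 kN/m^3


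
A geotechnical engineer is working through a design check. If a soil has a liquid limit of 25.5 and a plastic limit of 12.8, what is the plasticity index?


Using PI = LL - PL
PI = 25.5 - 12.8
PI = 12.7


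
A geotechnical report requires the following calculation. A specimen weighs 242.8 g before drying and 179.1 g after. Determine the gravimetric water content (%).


Result: 35.57 %

Derivation:
Using w = (m_wet - m_dry) / m_dry * 100
m_wet - m_dry = 242.8 - 179.1 = 63.7 g
w = 63.7 / 179.1 * 100
w = 35.57 %


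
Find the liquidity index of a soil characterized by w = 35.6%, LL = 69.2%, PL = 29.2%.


First compute the plasticity index:
PI = LL - PL = 69.2 - 29.2 = 40.0
Then compute the liquidity index:
LI = (w - PL) / PI
LI = (35.6 - 29.2) / 40.0
LI = 0.16


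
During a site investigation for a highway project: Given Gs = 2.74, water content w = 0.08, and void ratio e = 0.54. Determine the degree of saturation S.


Using S = Gs * w / e
S = 2.74 * 0.08 / 0.54
S = 0.4059


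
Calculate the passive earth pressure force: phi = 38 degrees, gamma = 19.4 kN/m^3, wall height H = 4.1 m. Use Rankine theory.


Result: 685.45 kN/m

Derivation:
Compute passive earth pressure coefficient:
Kp = tan^2(45 + phi/2) = tan^2(64.0) = 4.203746
Compute passive force:
Pp = 0.5 * Kp * gamma * H^2
Pp = 0.5 * 4.203746 * 19.4 * 4.1^2
Pp = 685.45 kN/m


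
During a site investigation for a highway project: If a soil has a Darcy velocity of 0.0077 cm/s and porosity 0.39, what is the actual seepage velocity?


Using v_s = v_d / n
v_s = 0.0077 / 0.39
v_s = 0.01974 cm/s


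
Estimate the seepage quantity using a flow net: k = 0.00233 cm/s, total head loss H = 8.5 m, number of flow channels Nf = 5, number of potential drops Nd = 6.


Result: 0.000165 m^3/s per m

Derivation:
Convert k to m/s for unit consistency with H:
k = 0.00233 cm/s = 0.00233 / 100 m/s = 2.33e-05 m/s
Using q = k * H * Nf / Nd
Nf / Nd = 5 / 6 = 0.8333
q = 2.33e-05 * 8.5 * 0.8333
q = 0.000165 m^3/s per m


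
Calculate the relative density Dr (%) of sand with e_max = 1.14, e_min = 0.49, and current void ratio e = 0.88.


Using Dr = (e_max - e) / (e_max - e_min) * 100
e_max - e = 1.14 - 0.88 = 0.26
e_max - e_min = 1.14 - 0.49 = 0.65
Dr = 0.26 / 0.65 * 100
Dr = 40.0 %


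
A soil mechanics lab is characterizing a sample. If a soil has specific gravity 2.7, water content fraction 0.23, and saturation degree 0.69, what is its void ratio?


Result: 0.9

Derivation:
Using the relation e = Gs * w / S
e = 2.7 * 0.23 / 0.69
e = 0.9


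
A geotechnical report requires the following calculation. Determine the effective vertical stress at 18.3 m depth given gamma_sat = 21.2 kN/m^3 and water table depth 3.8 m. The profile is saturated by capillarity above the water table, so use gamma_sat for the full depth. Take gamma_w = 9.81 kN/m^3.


Total stress = gamma_sat * depth
sigma = 21.2 * 18.3 = 387.96 kPa
Pore water pressure u = gamma_w * (depth - d_wt)
u = 9.81 * (18.3 - 3.8) = 142.245 kPa
Effective stress = sigma - u
sigma' = 387.96 - 142.245 = 245.72 kPa


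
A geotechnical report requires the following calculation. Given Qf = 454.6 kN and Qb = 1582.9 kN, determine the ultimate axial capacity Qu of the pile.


Using Qu = Qf + Qb
Qu = 454.6 + 1582.9
Qu = 2037.5 kN


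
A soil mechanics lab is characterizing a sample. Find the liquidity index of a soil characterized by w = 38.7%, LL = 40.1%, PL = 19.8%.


First compute the plasticity index:
PI = LL - PL = 40.1 - 19.8 = 20.3
Then compute the liquidity index:
LI = (w - PL) / PI
LI = (38.7 - 19.8) / 20.3
LI = 0.931


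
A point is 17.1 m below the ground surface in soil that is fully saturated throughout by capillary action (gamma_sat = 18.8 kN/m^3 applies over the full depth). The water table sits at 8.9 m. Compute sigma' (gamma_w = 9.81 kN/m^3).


Total stress = gamma_sat * depth
sigma = 18.8 * 17.1 = 321.48 kPa
Pore water pressure u = gamma_w * (depth - d_wt)
u = 9.81 * (17.1 - 8.9) = 80.442 kPa
Effective stress = sigma - u
sigma' = 321.48 - 80.442 = 241.04 kPa


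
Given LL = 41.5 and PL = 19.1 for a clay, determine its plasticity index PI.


Using PI = LL - PL
PI = 41.5 - 19.1
PI = 22.4


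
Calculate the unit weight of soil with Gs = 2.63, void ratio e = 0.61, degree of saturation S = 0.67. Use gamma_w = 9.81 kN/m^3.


Using gamma = gamma_w * (Gs + S*e) / (1 + e)
Numerator: Gs + S*e = 2.63 + 0.67*0.61 = 3.0387
Denominator: 1 + e = 1 + 0.61 = 1.61
gamma = 9.81 * 3.0387 / 1.61
gamma = 18.515 kN/m^3


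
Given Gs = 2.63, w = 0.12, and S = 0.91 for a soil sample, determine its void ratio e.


Using the relation e = Gs * w / S
e = 2.63 * 0.12 / 0.91
e = 0.3468


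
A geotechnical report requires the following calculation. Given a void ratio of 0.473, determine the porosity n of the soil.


Using the relation n = e / (1 + e)
n = 0.473 / (1 + 0.473)
n = 0.473 / 1.473
n = 0.3211


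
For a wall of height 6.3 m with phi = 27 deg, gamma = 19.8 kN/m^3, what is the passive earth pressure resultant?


Result: 1046.35 kN/m

Derivation:
Compute passive earth pressure coefficient:
Kp = tan^2(45 + phi/2) = tan^2(58.5) = 2.66294
Compute passive force:
Pp = 0.5 * Kp * gamma * H^2
Pp = 0.5 * 2.66294 * 19.8 * 6.3^2
Pp = 1046.35 kN/m


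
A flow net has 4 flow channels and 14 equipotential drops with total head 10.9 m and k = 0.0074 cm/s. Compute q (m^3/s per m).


Result: 0.0002305 m^3/s per m

Derivation:
Convert k to m/s for unit consistency with H:
k = 0.0074 cm/s = 0.0074 / 100 m/s = 7.4e-05 m/s
Using q = k * H * Nf / Nd
Nf / Nd = 4 / 14 = 0.2857
q = 7.4e-05 * 10.9 * 0.2857
q = 0.0002305 m^3/s per m


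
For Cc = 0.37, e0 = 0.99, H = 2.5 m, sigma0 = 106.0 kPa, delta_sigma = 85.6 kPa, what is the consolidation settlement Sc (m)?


Using Sc = Cc * H / (1 + e0) * log10((sigma0 + delta_sigma) / sigma0)
Stress ratio = (106.0 + 85.6) / 106.0 = 1.80755
log10(1.80755) = 0.25709
Cc * H / (1 + e0) = 0.37 * 2.5 / (1 + 0.99) = 0.464824
Sc = 0.464824 * 0.25709
Sc = 0.1195 m


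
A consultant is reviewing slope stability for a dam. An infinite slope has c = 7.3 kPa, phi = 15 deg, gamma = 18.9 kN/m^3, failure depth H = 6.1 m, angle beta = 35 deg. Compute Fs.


Using Fs = c / (gamma*H*sin(beta)*cos(beta)) + tan(phi)/tan(beta)
Cohesion contribution = 7.3 / (18.9*6.1*sin(35)*cos(35))
Cohesion contribution = 0.134764
Friction contribution = tan(15)/tan(35) = 0.382671
Fs = 0.134764 + 0.382671
Fs = 0.517


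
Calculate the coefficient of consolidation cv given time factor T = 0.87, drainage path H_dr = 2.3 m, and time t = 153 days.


Result: 0.03008 m^2/day

Derivation:
Using cv = T * H_dr^2 / t
H_dr^2 = 2.3^2 = 5.29
cv = 0.87 * 5.29 / 153
cv = 0.03008 m^2/day


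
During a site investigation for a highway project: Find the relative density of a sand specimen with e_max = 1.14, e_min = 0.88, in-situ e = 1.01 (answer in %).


Result: 50.0 %

Derivation:
Using Dr = (e_max - e) / (e_max - e_min) * 100
e_max - e = 1.14 - 1.01 = 0.13
e_max - e_min = 1.14 - 0.88 = 0.26
Dr = 0.13 / 0.26 * 100
Dr = 50.0 %


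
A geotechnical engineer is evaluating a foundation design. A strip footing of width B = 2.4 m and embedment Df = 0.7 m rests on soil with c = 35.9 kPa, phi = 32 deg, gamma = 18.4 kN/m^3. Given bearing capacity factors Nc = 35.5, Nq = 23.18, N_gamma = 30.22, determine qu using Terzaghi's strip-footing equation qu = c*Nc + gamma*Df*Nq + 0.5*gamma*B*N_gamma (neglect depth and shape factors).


Result: 2240.27 kPa

Derivation:
Compute qu = c*Nc + gamma*Df*Nq + 0.5*gamma*B*N_gamma
Term 1: 35.9 * 35.5 = 1274.45
Term 2: 18.4 * 0.7 * 23.18 = 298.5584
Term 3: 0.5 * 18.4 * 2.4 * 30.22 = 667.2576
qu = 1274.45 + 298.5584 + 667.2576
qu = 2240.27 kPa


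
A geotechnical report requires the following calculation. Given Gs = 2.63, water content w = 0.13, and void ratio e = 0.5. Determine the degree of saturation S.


Using S = Gs * w / e
S = 2.63 * 0.13 / 0.5
S = 0.6838


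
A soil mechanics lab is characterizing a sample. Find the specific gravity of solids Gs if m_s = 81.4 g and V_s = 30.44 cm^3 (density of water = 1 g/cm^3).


Using Gs = m_s / (V_s * rho_w)
Since rho_w = 1 g/cm^3:
Gs = 81.4 / 30.44
Gs = 2.674


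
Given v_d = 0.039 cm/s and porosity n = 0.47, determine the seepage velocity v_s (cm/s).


Using v_s = v_d / n
v_s = 0.039 / 0.47
v_s = 0.08298 cm/s


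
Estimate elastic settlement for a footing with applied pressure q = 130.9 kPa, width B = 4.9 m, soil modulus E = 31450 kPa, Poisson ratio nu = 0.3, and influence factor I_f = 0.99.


Using Se = q * B * (1 - nu^2) * I_f / E
1 - nu^2 = 1 - 0.3^2 = 0.91
Se = 130.9 * 4.9 * 0.91 * 0.99 / 31450
Se = 0.018373 m
Convert to mm: Se = 0.018373 * 1000 = 18.373 mm


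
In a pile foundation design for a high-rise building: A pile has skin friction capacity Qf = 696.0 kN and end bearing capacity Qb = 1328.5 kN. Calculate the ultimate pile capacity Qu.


Using Qu = Qf + Qb
Qu = 696.0 + 1328.5
Qu = 2024.5 kN


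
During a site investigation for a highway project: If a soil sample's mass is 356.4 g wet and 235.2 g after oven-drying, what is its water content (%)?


Result: 51.53 %

Derivation:
Using w = (m_wet - m_dry) / m_dry * 100
m_wet - m_dry = 356.4 - 235.2 = 121.2 g
w = 121.2 / 235.2 * 100
w = 51.53 %


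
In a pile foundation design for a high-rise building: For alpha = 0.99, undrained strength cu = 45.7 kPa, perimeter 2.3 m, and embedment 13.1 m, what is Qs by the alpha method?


Using Qs = alpha * cu * perimeter * L
Qs = 0.99 * 45.7 * 2.3 * 13.1
Qs = 1363.17 kN


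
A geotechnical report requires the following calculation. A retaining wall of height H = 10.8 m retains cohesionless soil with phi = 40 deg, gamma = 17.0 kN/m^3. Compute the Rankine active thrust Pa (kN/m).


Compute active earth pressure coefficient:
Ka = tan^2(45 - phi/2) = tan^2(25.0) = 0.217443
Compute active force:
Pa = 0.5 * Ka * gamma * H^2
Pa = 0.5 * 0.217443 * 17.0 * 10.8^2
Pa = 215.58 kN/m


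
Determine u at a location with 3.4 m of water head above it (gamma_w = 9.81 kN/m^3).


Using u = gamma_w * h_w
u = 9.81 * 3.4
u = 33.35 kPa


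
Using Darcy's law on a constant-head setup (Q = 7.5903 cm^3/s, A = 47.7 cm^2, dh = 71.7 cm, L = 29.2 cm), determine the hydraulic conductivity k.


Compute hydraulic gradient:
i = dh / L = 71.7 / 29.2 = 2.45548
Then apply Darcy's law:
k = Q / (A * i)
k = 7.5903 / (47.7 * 2.45548)
k = 7.5903 / 117.126
k = 0.064804 cm/s


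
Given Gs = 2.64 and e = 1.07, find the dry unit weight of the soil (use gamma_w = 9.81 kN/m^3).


Using gamma_d = Gs * gamma_w / (1 + e)
gamma_d = 2.64 * 9.81 / (1 + 1.07)
gamma_d = 2.64 * 9.81 / 2.07
gamma_d = 12.511 kN/m^3


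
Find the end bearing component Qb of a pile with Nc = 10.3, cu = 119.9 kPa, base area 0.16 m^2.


Using Qb = Nc * cu * Ab
Qb = 10.3 * 119.9 * 0.16
Qb = 197.6 kN


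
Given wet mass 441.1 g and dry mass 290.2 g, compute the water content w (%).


Using w = (m_wet - m_dry) / m_dry * 100
m_wet - m_dry = 441.1 - 290.2 = 150.9 g
w = 150.9 / 290.2 * 100
w = 52.0 %


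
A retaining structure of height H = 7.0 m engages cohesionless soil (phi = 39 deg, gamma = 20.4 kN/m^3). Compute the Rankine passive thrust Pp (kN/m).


Compute passive earth pressure coefficient:
Kp = tan^2(45 + phi/2) = tan^2(64.5) = 4.395495
Compute passive force:
Pp = 0.5 * Kp * gamma * H^2
Pp = 0.5 * 4.395495 * 20.4 * 7.0^2
Pp = 2196.87 kN/m


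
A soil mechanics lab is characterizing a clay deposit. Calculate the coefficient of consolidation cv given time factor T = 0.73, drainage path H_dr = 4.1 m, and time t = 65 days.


Result: 0.18879 m^2/day

Derivation:
Using cv = T * H_dr^2 / t
H_dr^2 = 4.1^2 = 16.81
cv = 0.73 * 16.81 / 65
cv = 0.18879 m^2/day


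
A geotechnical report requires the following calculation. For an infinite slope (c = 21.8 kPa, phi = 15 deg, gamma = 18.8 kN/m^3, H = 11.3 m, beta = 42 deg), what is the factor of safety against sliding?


Using Fs = c / (gamma*H*sin(beta)*cos(beta)) + tan(phi)/tan(beta)
Cohesion contribution = 21.8 / (18.8*11.3*sin(42)*cos(42))
Cohesion contribution = 0.206365
Friction contribution = tan(15)/tan(42) = 0.297588
Fs = 0.206365 + 0.297588
Fs = 0.504


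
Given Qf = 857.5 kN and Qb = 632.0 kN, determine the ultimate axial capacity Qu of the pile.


Using Qu = Qf + Qb
Qu = 857.5 + 632.0
Qu = 1489.5 kN


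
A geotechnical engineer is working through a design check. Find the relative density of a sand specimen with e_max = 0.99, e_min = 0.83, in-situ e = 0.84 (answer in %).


Using Dr = (e_max - e) / (e_max - e_min) * 100
e_max - e = 0.99 - 0.84 = 0.15
e_max - e_min = 0.99 - 0.83 = 0.16
Dr = 0.15 / 0.16 * 100
Dr = 93.75 %


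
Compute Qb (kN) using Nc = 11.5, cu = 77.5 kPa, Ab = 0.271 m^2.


Result: 241.53 kN

Derivation:
Using Qb = Nc * cu * Ab
Qb = 11.5 * 77.5 * 0.271
Qb = 241.53 kN


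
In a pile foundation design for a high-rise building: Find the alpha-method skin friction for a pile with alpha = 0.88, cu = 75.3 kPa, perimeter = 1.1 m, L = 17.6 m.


Result: 1282.87 kN

Derivation:
Using Qs = alpha * cu * perimeter * L
Qs = 0.88 * 75.3 * 1.1 * 17.6
Qs = 1282.87 kN


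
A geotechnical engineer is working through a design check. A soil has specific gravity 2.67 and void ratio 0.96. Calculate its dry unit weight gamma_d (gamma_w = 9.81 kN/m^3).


Using gamma_d = Gs * gamma_w / (1 + e)
gamma_d = 2.67 * 9.81 / (1 + 0.96)
gamma_d = 2.67 * 9.81 / 1.96
gamma_d = 13.364 kN/m^3


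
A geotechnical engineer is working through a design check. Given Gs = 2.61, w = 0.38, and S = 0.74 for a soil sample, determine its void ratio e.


Using the relation e = Gs * w / S
e = 2.61 * 0.38 / 0.74
e = 1.3403


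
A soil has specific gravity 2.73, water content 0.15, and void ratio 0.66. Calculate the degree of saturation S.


Using S = Gs * w / e
S = 2.73 * 0.15 / 0.66
S = 0.6205


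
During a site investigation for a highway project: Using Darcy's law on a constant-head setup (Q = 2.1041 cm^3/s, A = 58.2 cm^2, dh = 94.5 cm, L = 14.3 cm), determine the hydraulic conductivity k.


Result: 0.005471 cm/s

Derivation:
Compute hydraulic gradient:
i = dh / L = 94.5 / 14.3 = 6.60839
Then apply Darcy's law:
k = Q / (A * i)
k = 2.1041 / (58.2 * 6.60839)
k = 2.1041 / 384.608
k = 0.005471 cm/s


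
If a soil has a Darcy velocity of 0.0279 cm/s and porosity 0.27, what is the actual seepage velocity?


Using v_s = v_d / n
v_s = 0.0279 / 0.27
v_s = 0.10333 cm/s


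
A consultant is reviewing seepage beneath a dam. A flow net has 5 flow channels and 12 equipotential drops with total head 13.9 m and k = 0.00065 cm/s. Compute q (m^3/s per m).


Convert k to m/s for unit consistency with H:
k = 0.00065 cm/s = 0.00065 / 100 m/s = 6.5e-06 m/s
Using q = k * H * Nf / Nd
Nf / Nd = 5 / 12 = 0.4167
q = 6.5e-06 * 13.9 * 0.4167
q = 3.765e-05 m^3/s per m


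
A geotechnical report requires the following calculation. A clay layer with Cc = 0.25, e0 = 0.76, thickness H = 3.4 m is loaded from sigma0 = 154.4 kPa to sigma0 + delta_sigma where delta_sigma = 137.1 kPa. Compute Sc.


Using Sc = Cc * H / (1 + e0) * log10((sigma0 + delta_sigma) / sigma0)
Stress ratio = (154.4 + 137.1) / 154.4 = 1.88795
log10(1.88795) = 0.275991
Cc * H / (1 + e0) = 0.25 * 3.4 / (1 + 0.76) = 0.482955
Sc = 0.482955 * 0.275991
Sc = 0.1333 m


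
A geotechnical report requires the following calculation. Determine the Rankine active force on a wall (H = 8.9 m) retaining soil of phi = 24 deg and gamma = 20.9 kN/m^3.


Compute active earth pressure coefficient:
Ka = tan^2(45 - phi/2) = tan^2(33.0) = 0.42173
Compute active force:
Pa = 0.5 * Ka * gamma * H^2
Pa = 0.5 * 0.42173 * 20.9 * 8.9^2
Pa = 349.08 kN/m


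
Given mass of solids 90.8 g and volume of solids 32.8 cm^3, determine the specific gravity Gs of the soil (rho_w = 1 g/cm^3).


Using Gs = m_s / (V_s * rho_w)
Since rho_w = 1 g/cm^3:
Gs = 90.8 / 32.8
Gs = 2.768


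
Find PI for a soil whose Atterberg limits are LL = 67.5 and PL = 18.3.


Using PI = LL - PL
PI = 67.5 - 18.3
PI = 49.2


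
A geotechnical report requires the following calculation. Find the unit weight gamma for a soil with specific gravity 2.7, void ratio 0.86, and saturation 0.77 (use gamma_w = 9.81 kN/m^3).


Result: 17.733 kN/m^3

Derivation:
Using gamma = gamma_w * (Gs + S*e) / (1 + e)
Numerator: Gs + S*e = 2.7 + 0.77*0.86 = 3.3622
Denominator: 1 + e = 1 + 0.86 = 1.86
gamma = 9.81 * 3.3622 / 1.86
gamma = 17.733 kN/m^3


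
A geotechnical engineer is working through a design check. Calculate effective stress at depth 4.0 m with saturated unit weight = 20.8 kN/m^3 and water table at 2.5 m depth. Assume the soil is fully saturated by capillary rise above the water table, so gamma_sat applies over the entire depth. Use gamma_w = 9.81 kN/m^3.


Total stress = gamma_sat * depth
sigma = 20.8 * 4.0 = 83.2 kPa
Pore water pressure u = gamma_w * (depth - d_wt)
u = 9.81 * (4.0 - 2.5) = 14.715 kPa
Effective stress = sigma - u
sigma' = 83.2 - 14.715 = 68.49 kPa


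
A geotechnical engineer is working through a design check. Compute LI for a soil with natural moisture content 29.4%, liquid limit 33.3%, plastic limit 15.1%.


Result: 0.786

Derivation:
First compute the plasticity index:
PI = LL - PL = 33.3 - 15.1 = 18.2
Then compute the liquidity index:
LI = (w - PL) / PI
LI = (29.4 - 15.1) / 18.2
LI = 0.786


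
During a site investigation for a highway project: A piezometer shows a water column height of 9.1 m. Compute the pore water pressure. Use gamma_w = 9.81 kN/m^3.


Using u = gamma_w * h_w
u = 9.81 * 9.1
u = 89.27 kPa


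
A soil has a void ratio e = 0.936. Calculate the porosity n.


Using the relation n = e / (1 + e)
n = 0.936 / (1 + 0.936)
n = 0.936 / 1.936
n = 0.4835


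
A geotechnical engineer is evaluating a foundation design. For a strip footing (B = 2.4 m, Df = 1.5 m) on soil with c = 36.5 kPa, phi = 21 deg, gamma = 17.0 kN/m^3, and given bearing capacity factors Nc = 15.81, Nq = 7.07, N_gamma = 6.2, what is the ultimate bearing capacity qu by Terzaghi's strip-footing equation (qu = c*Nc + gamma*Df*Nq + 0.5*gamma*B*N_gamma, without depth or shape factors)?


Compute qu = c*Nc + gamma*Df*Nq + 0.5*gamma*B*N_gamma
Term 1: 36.5 * 15.81 = 577.065
Term 2: 17.0 * 1.5 * 7.07 = 180.285
Term 3: 0.5 * 17.0 * 2.4 * 6.2 = 126.48
qu = 577.065 + 180.285 + 126.48
qu = 883.83 kPa


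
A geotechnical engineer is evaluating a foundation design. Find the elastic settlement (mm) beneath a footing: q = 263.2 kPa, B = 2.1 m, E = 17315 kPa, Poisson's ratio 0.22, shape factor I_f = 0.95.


Using Se = q * B * (1 - nu^2) * I_f / E
1 - nu^2 = 1 - 0.22^2 = 0.9516
Se = 263.2 * 2.1 * 0.9516 * 0.95 / 17315
Se = 0.028858 m
Convert to mm: Se = 0.028858 * 1000 = 28.858 mm


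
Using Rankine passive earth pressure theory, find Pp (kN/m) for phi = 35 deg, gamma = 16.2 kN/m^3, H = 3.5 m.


Result: 366.16 kN/m

Derivation:
Compute passive earth pressure coefficient:
Kp = tan^2(45 + phi/2) = tan^2(62.5) = 3.690172
Compute passive force:
Pp = 0.5 * Kp * gamma * H^2
Pp = 0.5 * 3.690172 * 16.2 * 3.5^2
Pp = 366.16 kN/m


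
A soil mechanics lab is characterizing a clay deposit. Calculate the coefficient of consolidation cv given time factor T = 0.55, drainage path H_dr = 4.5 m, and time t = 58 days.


Result: 0.19203 m^2/day

Derivation:
Using cv = T * H_dr^2 / t
H_dr^2 = 4.5^2 = 20.25
cv = 0.55 * 20.25 / 58
cv = 0.19203 m^2/day


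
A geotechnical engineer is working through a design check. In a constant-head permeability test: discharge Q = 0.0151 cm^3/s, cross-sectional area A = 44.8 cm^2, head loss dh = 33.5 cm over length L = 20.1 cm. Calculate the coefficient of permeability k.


Result: 0.000202 cm/s

Derivation:
Compute hydraulic gradient:
i = dh / L = 33.5 / 20.1 = 1.66667
Then apply Darcy's law:
k = Q / (A * i)
k = 0.0151 / (44.8 * 1.66667)
k = 0.0151 / 74.6667
k = 0.000202 cm/s


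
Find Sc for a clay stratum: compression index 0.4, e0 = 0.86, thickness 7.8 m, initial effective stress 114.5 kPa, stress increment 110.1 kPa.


Result: 0.4908 m

Derivation:
Using Sc = Cc * H / (1 + e0) * log10((sigma0 + delta_sigma) / sigma0)
Stress ratio = (114.5 + 110.1) / 114.5 = 1.96157
log10(1.96157) = 0.292604
Cc * H / (1 + e0) = 0.4 * 7.8 / (1 + 0.86) = 1.67742
Sc = 1.67742 * 0.292604
Sc = 0.4908 m


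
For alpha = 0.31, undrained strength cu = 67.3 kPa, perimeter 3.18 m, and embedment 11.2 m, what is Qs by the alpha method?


Using Qs = alpha * cu * perimeter * L
Qs = 0.31 * 67.3 * 3.18 * 11.2
Qs = 743.06 kN


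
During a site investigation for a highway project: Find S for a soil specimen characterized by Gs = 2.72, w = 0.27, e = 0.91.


Result: 0.807

Derivation:
Using S = Gs * w / e
S = 2.72 * 0.27 / 0.91
S = 0.807


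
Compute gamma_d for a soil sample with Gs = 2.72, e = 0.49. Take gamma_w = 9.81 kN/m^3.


Using gamma_d = Gs * gamma_w / (1 + e)
gamma_d = 2.72 * 9.81 / (1 + 0.49)
gamma_d = 2.72 * 9.81 / 1.49
gamma_d = 17.908 kN/m^3


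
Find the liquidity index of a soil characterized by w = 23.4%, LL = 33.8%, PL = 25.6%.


First compute the plasticity index:
PI = LL - PL = 33.8 - 25.6 = 8.2
Then compute the liquidity index:
LI = (w - PL) / PI
LI = (23.4 - 25.6) / 8.2
LI = -0.268


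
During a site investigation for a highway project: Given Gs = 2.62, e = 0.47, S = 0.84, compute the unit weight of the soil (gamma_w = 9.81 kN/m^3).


Using gamma = gamma_w * (Gs + S*e) / (1 + e)
Numerator: Gs + S*e = 2.62 + 0.84*0.47 = 3.0148
Denominator: 1 + e = 1 + 0.47 = 1.47
gamma = 9.81 * 3.0148 / 1.47
gamma = 20.119 kN/m^3


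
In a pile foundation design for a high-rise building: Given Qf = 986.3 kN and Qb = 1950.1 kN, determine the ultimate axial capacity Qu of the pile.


Using Qu = Qf + Qb
Qu = 986.3 + 1950.1
Qu = 2936.4 kN


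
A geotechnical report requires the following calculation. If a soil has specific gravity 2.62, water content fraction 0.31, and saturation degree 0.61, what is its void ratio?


Result: 1.3315

Derivation:
Using the relation e = Gs * w / S
e = 2.62 * 0.31 / 0.61
e = 1.3315


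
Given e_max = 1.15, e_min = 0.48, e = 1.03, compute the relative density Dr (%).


Result: 17.91 %

Derivation:
Using Dr = (e_max - e) / (e_max - e_min) * 100
e_max - e = 1.15 - 1.03 = 0.12
e_max - e_min = 1.15 - 0.48 = 0.67
Dr = 0.12 / 0.67 * 100
Dr = 17.91 %


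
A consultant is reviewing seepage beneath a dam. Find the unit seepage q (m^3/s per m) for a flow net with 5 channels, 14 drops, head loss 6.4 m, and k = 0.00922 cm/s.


Result: 0.0002107 m^3/s per m

Derivation:
Convert k to m/s for unit consistency with H:
k = 0.00922 cm/s = 0.00922 / 100 m/s = 9.22e-05 m/s
Using q = k * H * Nf / Nd
Nf / Nd = 5 / 14 = 0.3571
q = 9.22e-05 * 6.4 * 0.3571
q = 0.0002107 m^3/s per m


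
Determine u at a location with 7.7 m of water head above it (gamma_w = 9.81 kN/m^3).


Result: 75.54 kPa

Derivation:
Using u = gamma_w * h_w
u = 9.81 * 7.7
u = 75.54 kPa


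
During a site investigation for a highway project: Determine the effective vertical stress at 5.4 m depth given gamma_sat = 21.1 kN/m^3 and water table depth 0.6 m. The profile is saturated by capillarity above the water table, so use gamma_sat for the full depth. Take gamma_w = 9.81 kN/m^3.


Total stress = gamma_sat * depth
sigma = 21.1 * 5.4 = 113.94 kPa
Pore water pressure u = gamma_w * (depth - d_wt)
u = 9.81 * (5.4 - 0.6) = 47.088 kPa
Effective stress = sigma - u
sigma' = 113.94 - 47.088 = 66.85 kPa


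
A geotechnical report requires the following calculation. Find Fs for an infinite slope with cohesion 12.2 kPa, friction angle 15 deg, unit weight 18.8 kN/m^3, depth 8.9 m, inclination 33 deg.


Using Fs = c / (gamma*H*sin(beta)*cos(beta)) + tan(phi)/tan(beta)
Cohesion contribution = 12.2 / (18.8*8.9*sin(33)*cos(33))
Cohesion contribution = 0.159629
Friction contribution = tan(15)/tan(33) = 0.412606
Fs = 0.159629 + 0.412606
Fs = 0.572


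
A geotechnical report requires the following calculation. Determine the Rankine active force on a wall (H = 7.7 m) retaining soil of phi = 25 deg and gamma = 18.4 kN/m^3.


Compute active earth pressure coefficient:
Ka = tan^2(45 - phi/2) = tan^2(32.5) = 0.405859
Compute active force:
Pa = 0.5 * Ka * gamma * H^2
Pa = 0.5 * 0.405859 * 18.4 * 7.7^2
Pa = 221.38 kN/m


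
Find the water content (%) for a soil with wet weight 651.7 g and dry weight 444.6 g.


Using w = (m_wet - m_dry) / m_dry * 100
m_wet - m_dry = 651.7 - 444.6 = 207.1 g
w = 207.1 / 444.6 * 100
w = 46.58 %


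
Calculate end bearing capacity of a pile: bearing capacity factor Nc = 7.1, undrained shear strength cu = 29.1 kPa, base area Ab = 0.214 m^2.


Using Qb = Nc * cu * Ab
Qb = 7.1 * 29.1 * 0.214
Qb = 44.21 kN


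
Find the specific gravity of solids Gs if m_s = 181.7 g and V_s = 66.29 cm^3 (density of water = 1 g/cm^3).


Using Gs = m_s / (V_s * rho_w)
Since rho_w = 1 g/cm^3:
Gs = 181.7 / 66.29
Gs = 2.741


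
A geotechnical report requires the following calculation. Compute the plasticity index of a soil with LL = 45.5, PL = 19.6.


Using PI = LL - PL
PI = 45.5 - 19.6
PI = 25.9


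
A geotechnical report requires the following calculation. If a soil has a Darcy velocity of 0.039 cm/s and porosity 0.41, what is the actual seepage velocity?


Result: 0.09512 cm/s

Derivation:
Using v_s = v_d / n
v_s = 0.039 / 0.41
v_s = 0.09512 cm/s


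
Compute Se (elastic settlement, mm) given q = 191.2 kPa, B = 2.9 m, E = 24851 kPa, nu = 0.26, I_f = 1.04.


Using Se = q * B * (1 - nu^2) * I_f / E
1 - nu^2 = 1 - 0.26^2 = 0.9324
Se = 191.2 * 2.9 * 0.9324 * 1.04 / 24851
Se = 0.021636 m
Convert to mm: Se = 0.021636 * 1000 = 21.636 mm


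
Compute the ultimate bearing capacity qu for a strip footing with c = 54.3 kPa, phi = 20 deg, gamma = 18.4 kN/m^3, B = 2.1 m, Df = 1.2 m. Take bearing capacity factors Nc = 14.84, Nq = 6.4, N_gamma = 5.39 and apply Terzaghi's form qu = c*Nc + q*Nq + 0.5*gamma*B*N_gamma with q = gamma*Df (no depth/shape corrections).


Result: 1051.26 kPa

Derivation:
Compute qu = c*Nc + gamma*Df*Nq + 0.5*gamma*B*N_gamma
Term 1: 54.3 * 14.84 = 805.812
Term 2: 18.4 * 1.2 * 6.4 = 141.312
Term 3: 0.5 * 18.4 * 2.1 * 5.39 = 104.1348
qu = 805.812 + 141.312 + 104.1348
qu = 1051.26 kPa


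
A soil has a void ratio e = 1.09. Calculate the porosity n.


Using the relation n = e / (1 + e)
n = 1.09 / (1 + 1.09)
n = 1.09 / 2.09
n = 0.5215


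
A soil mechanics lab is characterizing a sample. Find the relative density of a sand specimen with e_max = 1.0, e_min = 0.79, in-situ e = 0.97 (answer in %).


Using Dr = (e_max - e) / (e_max - e_min) * 100
e_max - e = 1.0 - 0.97 = 0.03
e_max - e_min = 1.0 - 0.79 = 0.21
Dr = 0.03 / 0.21 * 100
Dr = 14.29 %


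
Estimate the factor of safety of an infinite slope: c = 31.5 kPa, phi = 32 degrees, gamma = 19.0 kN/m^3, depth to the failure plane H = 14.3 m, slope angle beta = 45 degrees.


Result: 0.857

Derivation:
Using Fs = c / (gamma*H*sin(beta)*cos(beta)) + tan(phi)/tan(beta)
Cohesion contribution = 31.5 / (19.0*14.3*sin(45)*cos(45))
Cohesion contribution = 0.231873
Friction contribution = tan(32)/tan(45) = 0.624869
Fs = 0.231873 + 0.624869
Fs = 0.857


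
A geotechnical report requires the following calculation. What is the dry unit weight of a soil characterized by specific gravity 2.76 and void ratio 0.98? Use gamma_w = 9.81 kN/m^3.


Using gamma_d = Gs * gamma_w / (1 + e)
gamma_d = 2.76 * 9.81 / (1 + 0.98)
gamma_d = 2.76 * 9.81 / 1.98
gamma_d = 13.675 kN/m^3


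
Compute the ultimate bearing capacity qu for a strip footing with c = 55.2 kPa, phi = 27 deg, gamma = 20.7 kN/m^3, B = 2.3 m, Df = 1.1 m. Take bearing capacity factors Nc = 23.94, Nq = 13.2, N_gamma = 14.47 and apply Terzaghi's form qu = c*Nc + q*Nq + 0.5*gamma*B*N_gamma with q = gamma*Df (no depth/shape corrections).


Compute qu = c*Nc + gamma*Df*Nq + 0.5*gamma*B*N_gamma
Term 1: 55.2 * 23.94 = 1321.488
Term 2: 20.7 * 1.1 * 13.2 = 300.564
Term 3: 0.5 * 20.7 * 2.3 * 14.47 = 344.45835
qu = 1321.488 + 300.564 + 344.45835
qu = 1966.51 kPa


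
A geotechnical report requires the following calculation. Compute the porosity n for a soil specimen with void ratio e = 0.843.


Result: 0.4574

Derivation:
Using the relation n = e / (1 + e)
n = 0.843 / (1 + 0.843)
n = 0.843 / 1.843
n = 0.4574


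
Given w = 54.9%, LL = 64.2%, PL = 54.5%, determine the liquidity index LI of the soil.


First compute the plasticity index:
PI = LL - PL = 64.2 - 54.5 = 9.7
Then compute the liquidity index:
LI = (w - PL) / PI
LI = (54.9 - 54.5) / 9.7
LI = 0.041


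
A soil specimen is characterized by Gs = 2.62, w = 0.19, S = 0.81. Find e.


Using the relation e = Gs * w / S
e = 2.62 * 0.19 / 0.81
e = 0.6146


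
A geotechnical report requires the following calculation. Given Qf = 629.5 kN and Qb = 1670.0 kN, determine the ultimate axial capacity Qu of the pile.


Using Qu = Qf + Qb
Qu = 629.5 + 1670.0
Qu = 2299.5 kN


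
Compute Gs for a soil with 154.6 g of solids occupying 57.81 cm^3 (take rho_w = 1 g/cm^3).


Using Gs = m_s / (V_s * rho_w)
Since rho_w = 1 g/cm^3:
Gs = 154.6 / 57.81
Gs = 2.674


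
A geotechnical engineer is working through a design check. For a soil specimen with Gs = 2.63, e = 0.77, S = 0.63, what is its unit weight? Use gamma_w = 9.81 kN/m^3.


Result: 17.265 kN/m^3

Derivation:
Using gamma = gamma_w * (Gs + S*e) / (1 + e)
Numerator: Gs + S*e = 2.63 + 0.63*0.77 = 3.1151
Denominator: 1 + e = 1 + 0.77 = 1.77
gamma = 9.81 * 3.1151 / 1.77
gamma = 17.265 kN/m^3


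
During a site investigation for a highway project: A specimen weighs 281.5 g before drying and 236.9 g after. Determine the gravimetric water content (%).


Result: 18.83 %

Derivation:
Using w = (m_wet - m_dry) / m_dry * 100
m_wet - m_dry = 281.5 - 236.9 = 44.6 g
w = 44.6 / 236.9 * 100
w = 18.83 %


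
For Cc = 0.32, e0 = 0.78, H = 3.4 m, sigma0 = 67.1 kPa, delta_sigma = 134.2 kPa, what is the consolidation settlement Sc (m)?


Using Sc = Cc * H / (1 + e0) * log10((sigma0 + delta_sigma) / sigma0)
Stress ratio = (67.1 + 134.2) / 67.1 = 3
log10(3) = 0.477121
Cc * H / (1 + e0) = 0.32 * 3.4 / (1 + 0.78) = 0.611236
Sc = 0.611236 * 0.477121
Sc = 0.2916 m


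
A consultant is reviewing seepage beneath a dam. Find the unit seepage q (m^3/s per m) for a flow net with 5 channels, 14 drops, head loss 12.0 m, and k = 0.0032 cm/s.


Convert k to m/s for unit consistency with H:
k = 0.0032 cm/s = 0.0032 / 100 m/s = 3.2e-05 m/s
Using q = k * H * Nf / Nd
Nf / Nd = 5 / 14 = 0.3571
q = 3.2e-05 * 12.0 * 0.3571
q = 0.0001371 m^3/s per m


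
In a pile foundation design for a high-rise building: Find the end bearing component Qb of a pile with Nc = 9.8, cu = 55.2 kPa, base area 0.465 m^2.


Using Qb = Nc * cu * Ab
Qb = 9.8 * 55.2 * 0.465
Qb = 251.55 kN


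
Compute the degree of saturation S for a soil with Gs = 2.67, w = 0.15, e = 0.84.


Using S = Gs * w / e
S = 2.67 * 0.15 / 0.84
S = 0.4768


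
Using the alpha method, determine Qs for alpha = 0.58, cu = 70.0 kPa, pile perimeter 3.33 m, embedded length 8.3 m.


Using Qs = alpha * cu * perimeter * L
Qs = 0.58 * 70.0 * 3.33 * 8.3
Qs = 1122.14 kN


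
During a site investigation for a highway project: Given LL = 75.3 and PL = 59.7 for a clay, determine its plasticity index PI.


Result: 15.6

Derivation:
Using PI = LL - PL
PI = 75.3 - 59.7
PI = 15.6


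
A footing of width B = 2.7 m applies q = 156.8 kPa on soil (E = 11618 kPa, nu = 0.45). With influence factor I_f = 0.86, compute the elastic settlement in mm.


Result: 24.992 mm

Derivation:
Using Se = q * B * (1 - nu^2) * I_f / E
1 - nu^2 = 1 - 0.45^2 = 0.7975
Se = 156.8 * 2.7 * 0.7975 * 0.86 / 11618
Se = 0.024992 m
Convert to mm: Se = 0.024992 * 1000 = 24.992 mm


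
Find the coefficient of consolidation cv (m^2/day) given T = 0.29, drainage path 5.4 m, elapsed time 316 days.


Using cv = T * H_dr^2 / t
H_dr^2 = 5.4^2 = 29.16
cv = 0.29 * 29.16 / 316
cv = 0.02676 m^2/day


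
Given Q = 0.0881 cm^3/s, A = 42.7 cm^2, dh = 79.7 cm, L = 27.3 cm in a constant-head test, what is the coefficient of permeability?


Compute hydraulic gradient:
i = dh / L = 79.7 / 27.3 = 2.91941
Then apply Darcy's law:
k = Q / (A * i)
k = 0.0881 / (42.7 * 2.91941)
k = 0.0881 / 124.659
k = 0.000707 cm/s


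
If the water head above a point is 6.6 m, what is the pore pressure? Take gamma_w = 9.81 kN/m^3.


Using u = gamma_w * h_w
u = 9.81 * 6.6
u = 64.75 kPa


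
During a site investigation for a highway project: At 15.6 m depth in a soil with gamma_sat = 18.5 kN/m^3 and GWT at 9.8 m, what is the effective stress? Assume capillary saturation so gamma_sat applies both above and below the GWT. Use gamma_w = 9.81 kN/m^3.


Total stress = gamma_sat * depth
sigma = 18.5 * 15.6 = 288.6 kPa
Pore water pressure u = gamma_w * (depth - d_wt)
u = 9.81 * (15.6 - 9.8) = 56.898 kPa
Effective stress = sigma - u
sigma' = 288.6 - 56.898 = 231.7 kPa


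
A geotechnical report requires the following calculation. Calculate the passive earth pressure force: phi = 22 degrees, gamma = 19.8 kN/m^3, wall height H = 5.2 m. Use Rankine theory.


Compute passive earth pressure coefficient:
Kp = tan^2(45 + phi/2) = tan^2(56.0) = 2.197987
Compute passive force:
Pp = 0.5 * Kp * gamma * H^2
Pp = 0.5 * 2.197987 * 19.8 * 5.2^2
Pp = 588.39 kN/m


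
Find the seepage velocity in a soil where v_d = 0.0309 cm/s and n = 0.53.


Result: 0.0583 cm/s

Derivation:
Using v_s = v_d / n
v_s = 0.0309 / 0.53
v_s = 0.0583 cm/s


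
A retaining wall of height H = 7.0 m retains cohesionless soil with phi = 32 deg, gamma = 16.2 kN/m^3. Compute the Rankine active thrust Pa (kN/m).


Compute active earth pressure coefficient:
Ka = tan^2(45 - phi/2) = tan^2(29.0) = 0.307259
Compute active force:
Pa = 0.5 * Ka * gamma * H^2
Pa = 0.5 * 0.307259 * 16.2 * 7.0^2
Pa = 121.95 kN/m


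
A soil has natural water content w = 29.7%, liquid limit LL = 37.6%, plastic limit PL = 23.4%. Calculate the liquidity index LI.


First compute the plasticity index:
PI = LL - PL = 37.6 - 23.4 = 14.2
Then compute the liquidity index:
LI = (w - PL) / PI
LI = (29.7 - 23.4) / 14.2
LI = 0.444


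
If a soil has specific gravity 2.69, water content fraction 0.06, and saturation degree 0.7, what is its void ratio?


Using the relation e = Gs * w / S
e = 2.69 * 0.06 / 0.7
e = 0.2306


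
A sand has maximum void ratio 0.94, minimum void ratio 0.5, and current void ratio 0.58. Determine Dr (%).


Result: 81.82 %

Derivation:
Using Dr = (e_max - e) / (e_max - e_min) * 100
e_max - e = 0.94 - 0.58 = 0.36
e_max - e_min = 0.94 - 0.5 = 0.44
Dr = 0.36 / 0.44 * 100
Dr = 81.82 %


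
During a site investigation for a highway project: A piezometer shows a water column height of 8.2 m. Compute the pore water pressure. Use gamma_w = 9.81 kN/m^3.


Using u = gamma_w * h_w
u = 9.81 * 8.2
u = 80.44 kPa


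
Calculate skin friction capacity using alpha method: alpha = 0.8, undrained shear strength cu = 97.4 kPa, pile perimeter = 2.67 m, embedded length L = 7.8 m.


Using Qs = alpha * cu * perimeter * L
Qs = 0.8 * 97.4 * 2.67 * 7.8
Qs = 1622.76 kN


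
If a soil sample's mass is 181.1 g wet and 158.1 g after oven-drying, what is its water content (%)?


Result: 14.55 %

Derivation:
Using w = (m_wet - m_dry) / m_dry * 100
m_wet - m_dry = 181.1 - 158.1 = 23.0 g
w = 23.0 / 158.1 * 100
w = 14.55 %


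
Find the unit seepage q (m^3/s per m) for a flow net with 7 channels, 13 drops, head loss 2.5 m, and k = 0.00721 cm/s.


Convert k to m/s for unit consistency with H:
k = 0.00721 cm/s = 0.00721 / 100 m/s = 7.21e-05 m/s
Using q = k * H * Nf / Nd
Nf / Nd = 7 / 13 = 0.5385
q = 7.21e-05 * 2.5 * 0.5385
q = 9.706e-05 m^3/s per m
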